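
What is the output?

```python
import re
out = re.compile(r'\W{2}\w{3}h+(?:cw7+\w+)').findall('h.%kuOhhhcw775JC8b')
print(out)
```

Pattern: exactly 2 of a non-word character, then exactly 3 of a word character, then one or more of the literal 'h'; then the literal 'cw', then one or more of a literal '7', then one or more of a word character (non-capturing group).
Scanning left to right: at [1:18] → '.%kuOhhhcw775JC8b'.
With no groups in the pattern, `findall` gives back each whole match — 1 here.

['.%kuOhhhcw775JC8b']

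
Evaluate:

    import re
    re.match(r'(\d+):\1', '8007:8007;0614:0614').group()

'8007:8007'

`re.match` only tries the pattern at the start of the string.
The match spans [0:9] → '8007:8007'.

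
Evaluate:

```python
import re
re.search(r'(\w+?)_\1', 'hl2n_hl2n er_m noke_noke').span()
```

(0, 9)

A backreference is literal: `\1` must see the identical characters the first group matched.
Unlike `match`, `search` isn't anchored — it looks for the pattern anywhere in the string.
The match spans [0:9] → 'hl2n_hl2n'.
Captured: group 1 = 'hl2n'.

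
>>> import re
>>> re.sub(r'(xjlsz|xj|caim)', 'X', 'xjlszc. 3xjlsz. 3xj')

Alternation isn't longest-match — the leftmost alternative that fits at this position is chosen.
Every occurrence is swapped for 'X'.

'Xc. 3X. 3X'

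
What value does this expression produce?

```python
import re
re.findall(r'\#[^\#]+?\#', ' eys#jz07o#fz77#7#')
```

['#jz07o#', '#7#']

Walking the string: at [4:11] → '#jz07o#'; at [15:18] → '#7#'.
With no groups in the pattern, `findall` gives back each whole match — 2 here.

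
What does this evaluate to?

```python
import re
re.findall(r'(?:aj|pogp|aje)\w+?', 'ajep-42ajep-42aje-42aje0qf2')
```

Branches in `(...|...)` are attempted left-to-right; the first branch that allows the whole pattern to succeed is taken.
Since nothing is captured, `findall` lists the 4 matched substrings directly.

['aje', 'aje', 'aje', 'aje']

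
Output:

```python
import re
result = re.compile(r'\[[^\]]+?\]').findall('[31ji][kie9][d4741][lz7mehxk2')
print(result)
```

['[31ji]', '[kie9]', '[d4741]']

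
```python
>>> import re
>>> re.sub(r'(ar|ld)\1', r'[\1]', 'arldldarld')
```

'ar[ld]arld'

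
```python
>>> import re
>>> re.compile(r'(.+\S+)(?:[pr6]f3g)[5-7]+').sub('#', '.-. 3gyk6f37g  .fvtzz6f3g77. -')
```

'#. -'

The pattern matches one or more of any character, then one or more of a non-whitespace character (captured); then one of [pr6], then the literal 'f3g' (non-capturing group); then one or more of a character in [5-7].
Matches: at [0:27] → '.-. 3gyk6f37g  .fvtzz6f3g77'.
Every occurrence is swapped for '#'.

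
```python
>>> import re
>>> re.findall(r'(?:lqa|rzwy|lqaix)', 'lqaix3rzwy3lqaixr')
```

['lqa', 'rzwy', 'lqa']

Alternation tries branches left to right and keeps the first one that lets the overall match succeed at that position.
No capturing groups, so `findall` returns the 3 full match strings.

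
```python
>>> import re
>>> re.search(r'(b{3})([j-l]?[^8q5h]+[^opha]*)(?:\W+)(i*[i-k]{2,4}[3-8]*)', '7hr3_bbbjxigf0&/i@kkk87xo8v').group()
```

Pattern: exactly 3 of a literal 'b' (captured); then optionally a character in [j-l], then one or more of any character except [8q5h], then zero or more of any character except [opha] (captured); then one or more of a non-word character (non-capturing group); then zero or more of the literal 'i', then 2 to 4 of a character in [i-k], then zero or more of a character in [3-8] (captured).
`re.search` tries every starting position until one works.
The match spans [5:23] → 'bbbjxigf0&/i@kkk87'.
Captured: group 1 = 'bbb', group 2 = 'jxigf0&/i', group 3 = 'kkk87'.

'bbbjxigf0&/i@kkk87'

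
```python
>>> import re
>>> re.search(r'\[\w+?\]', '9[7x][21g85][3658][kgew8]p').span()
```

(1, 5)

`re.search` tries every starting position until one works.
The match spans [1:5] → '[7x]'.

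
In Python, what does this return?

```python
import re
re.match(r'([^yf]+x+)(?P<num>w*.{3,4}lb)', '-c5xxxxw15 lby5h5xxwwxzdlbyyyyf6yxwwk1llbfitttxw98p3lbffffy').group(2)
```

This matches one or more of any character except [yf], then one or more of a literal 'x' (captured); then zero or more of the literal 'w', then 3 to 4 of any character, then the literal 'lb' (captured as 'num').
With `match`, the pattern is implicitly anchored at the beginning.
The match spans [0:13] → '-c5xxxxw15 lb'.
Captured: group 1 = '-c5xxxx', group 2 = 'w15 lb'.

'w15 lb'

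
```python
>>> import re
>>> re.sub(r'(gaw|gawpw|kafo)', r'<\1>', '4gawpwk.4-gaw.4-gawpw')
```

Branches in `(...|...)` are attempted left-to-right; the first branch that allows the whole pattern to succeed is taken.
Matches: at [1:4] → 'gaw'; at [10:13] → 'gaw'; at [16:19] → 'gaw'.
Each match is replaced using the text its own group 1 captured.

'4<gaw>pwk.4-<gaw>.4-<gaw>pw'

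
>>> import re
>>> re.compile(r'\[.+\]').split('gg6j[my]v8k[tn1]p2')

Matches to split on: at [4:16] → '[my]v8k[tn1]'.
The string is cut at each match, leaving 2 pieces.

['gg6j', 'p2']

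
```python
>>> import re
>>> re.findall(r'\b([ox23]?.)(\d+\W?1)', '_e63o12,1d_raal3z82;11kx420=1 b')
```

The pattern matches a word boundary (`\b`, zero-width); then optionally one of [ox23], then any character (captured); then one or more of a digit, then optionally a non-word character, then the literal '1' (captured).
`findall` packs the 2 group values into a tuple for every match.

[(';', '11')]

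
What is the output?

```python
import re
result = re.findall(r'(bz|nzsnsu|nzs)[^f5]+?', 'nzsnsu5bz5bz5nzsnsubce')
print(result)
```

['nzs', 'nzsnsu']

Branches in `(...|...)` are attempted left-to-right; the first branch that allows the whole pattern to succeed is taken.
Because there's exactly one group, `findall` drops the full match and keeps group 1 from each hit.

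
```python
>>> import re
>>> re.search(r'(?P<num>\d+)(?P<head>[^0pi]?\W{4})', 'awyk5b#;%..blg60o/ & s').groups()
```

('5', 'b#;%.')

The match spans [4:10] → '5b#;%.'.
Captured: group 1 = '5', group 2 = 'b#;%.'.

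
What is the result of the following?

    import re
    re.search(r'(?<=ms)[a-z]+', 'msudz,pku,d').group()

'udz'

Lookahead/lookbehind check context without consuming it, so the matched span excludes the asserted characters.
`re.search` scans for the first position where the pattern succeeds.
The match spans [2:5] → 'udz'.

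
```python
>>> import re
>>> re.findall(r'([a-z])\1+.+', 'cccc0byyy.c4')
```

['c']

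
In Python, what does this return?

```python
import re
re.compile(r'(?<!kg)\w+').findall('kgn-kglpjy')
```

The negative lookaround is zero-width — it rules out positions where the adjacent text would match, without consuming anything.
`findall` yields the raw match text (2 of them) because the pattern has no groups.

['kgn', 'kglpjy']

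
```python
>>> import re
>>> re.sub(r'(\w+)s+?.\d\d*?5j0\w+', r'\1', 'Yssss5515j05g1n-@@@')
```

This matches one or more of a word character (captured); then one or more of a literal 's' (lazy), then any character; then a digit, then zero or more of a digit (lazy), then the literal '5j0'; then one or more of a word character.
Matches: at [0:15] → 'Yssss5515j05g1n'.
Each match is replaced using the text its own group 1 captured.

'Ysss-@@@'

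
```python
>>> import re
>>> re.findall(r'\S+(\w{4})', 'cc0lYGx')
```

The pattern matches one or more of a non-whitespace character; then exactly 4 of a word character (captured).
Walking the string: at [0:7] match 'cc0lYGx', group 1 = 'lYGx'.
`findall` collects group 1 from the one match (1 total).

['lYGx']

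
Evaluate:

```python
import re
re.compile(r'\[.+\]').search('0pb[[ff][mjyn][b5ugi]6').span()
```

(3, 21)

`search` walks the string left to right and returns the first match it finds.
The match spans [3:21] → '[[ff][mjyn][b5ugi]'.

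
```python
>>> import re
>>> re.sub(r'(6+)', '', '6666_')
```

The pattern matches one or more of a literal '6' (captured).
Every occurrence is swapped for ''.

'_'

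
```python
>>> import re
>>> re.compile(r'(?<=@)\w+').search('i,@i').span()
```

The positive lookaround only admits positions where the adjacent text matches; those characters stay outside the span.
The match spans [3:4] → 'i'.

(3, 4)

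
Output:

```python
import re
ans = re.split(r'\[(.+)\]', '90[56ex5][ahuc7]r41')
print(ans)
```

['90', '56ex5][ahuc7', 'r41']

`re.split` interleaves the captured-group text with the surrounding fragments.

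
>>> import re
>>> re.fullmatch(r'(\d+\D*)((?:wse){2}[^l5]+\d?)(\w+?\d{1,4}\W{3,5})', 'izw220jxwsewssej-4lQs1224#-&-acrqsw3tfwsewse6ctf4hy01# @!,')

Pattern: one or more of a digit, then zero or more of a non-digit (captured); then the literal 'wse' repeated 2 times, then one or more of any character except [l5], then optionally a digit (captured); then one or more of a word character (lazy), then 1 to 4 of a digit, then 3 to 5 of a non-word character (captured).
For `fullmatch`, every character of the input must be accounted for by the pattern.
Here the string isn't matched end-to-end, so the call returns None.

None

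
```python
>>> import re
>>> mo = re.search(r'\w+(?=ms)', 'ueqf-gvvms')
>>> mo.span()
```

The lookaround is zero-width — it requires the adjacent text to match without consuming it, so the asserted text isn't part of the match.
Unlike `match`, `search` isn't anchored — it looks for the pattern anywhere in the string.
The match spans [5:8] → 'gvv'.

(5, 8)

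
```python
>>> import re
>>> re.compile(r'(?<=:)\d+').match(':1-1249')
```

None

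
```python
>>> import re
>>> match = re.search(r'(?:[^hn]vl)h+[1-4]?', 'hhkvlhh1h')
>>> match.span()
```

(2, 8)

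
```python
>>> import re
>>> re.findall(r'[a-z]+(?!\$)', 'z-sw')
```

A negative assertion filters positions out without eating any characters.
Matches: at [0:1] → 'z'; at [2:4] → 'sw'.
`findall` yields the raw match text (2 of them) because the pattern has no groups.

['z', 'sw']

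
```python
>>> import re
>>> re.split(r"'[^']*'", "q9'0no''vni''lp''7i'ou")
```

['q9', '', '', '', 'ou']

The string is cut at each match, leaving 5 pieces.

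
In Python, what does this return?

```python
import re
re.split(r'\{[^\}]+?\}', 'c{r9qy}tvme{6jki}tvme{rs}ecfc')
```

Matches to split on: at [1:7] → '{r9qy}'; at [11:17] → '{6jki}'; at [21:25] → '{rs}'.
Each match becomes a cut point; 4 segments remain.

['c', 'tvme', 'tvme', 'ecfc']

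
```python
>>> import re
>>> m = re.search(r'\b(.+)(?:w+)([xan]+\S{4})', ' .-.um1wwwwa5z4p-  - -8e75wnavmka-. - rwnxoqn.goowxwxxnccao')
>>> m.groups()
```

The match spans [4:59] → 'um1wwwwa5z4p-  - -8e75wnavmka-. - rwnxoqn.goowxwxxnccao'.
Captured: group 1 = 'um1wwwwa5z4p-  - -8e75wnavmka-. - rwnxoqn.goowx', group 2 = 'xxnccao'.

('um1wwwwa5z4p-  - -8e75wnavmka-. - rwnxoqn.goowx', 'xxnccao')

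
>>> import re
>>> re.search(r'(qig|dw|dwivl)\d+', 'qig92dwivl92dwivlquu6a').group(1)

The match spans [0:5] → 'qig92'.
Captured: group 1 = 'qig'.

'qig'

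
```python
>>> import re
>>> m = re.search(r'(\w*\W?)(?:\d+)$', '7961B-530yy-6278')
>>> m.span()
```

The match spans [6:16] → '530yy-6278'.

(6, 16)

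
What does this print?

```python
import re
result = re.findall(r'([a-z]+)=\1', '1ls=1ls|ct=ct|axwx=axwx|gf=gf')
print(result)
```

`\1` has to match the exact text group 1 already captured.
Because there's exactly one group, `findall` drops the full match and keeps group 1 from each hit.

['ct', 'axwx', 'gf']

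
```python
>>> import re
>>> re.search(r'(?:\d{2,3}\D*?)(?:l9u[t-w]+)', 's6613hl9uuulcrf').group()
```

'613hl9uuu'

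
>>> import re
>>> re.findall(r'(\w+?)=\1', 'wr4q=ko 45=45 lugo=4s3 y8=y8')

`\1` is not a pattern — it's the concrete string captured by group 1, re-applied verbatim.
One capturing group, so `findall` returns just the captured substring from each match — 2 in all.

['45', 'y8']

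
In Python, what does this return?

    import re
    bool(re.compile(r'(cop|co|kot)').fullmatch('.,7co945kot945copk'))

False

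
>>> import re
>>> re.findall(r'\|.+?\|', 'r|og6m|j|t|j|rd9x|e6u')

A `+?`/`*?`/`{m,n}?` starts at its minimum and grows only as far as needed for what follows to match.
Matches: at [1:7] → '|og6m|'; at [8:11] → '|t|'; at [12:18] → '|rd9x|'.
Since nothing is captured, `findall` lists the 3 matched substrings directly.

['|og6m|', '|t|', '|rd9x|']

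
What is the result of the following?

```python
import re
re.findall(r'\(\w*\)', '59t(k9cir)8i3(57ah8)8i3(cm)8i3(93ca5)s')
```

With no groups in the pattern, `findall` gives back each whole match — 4 here.

['(k9cir)', '(57ah8)', '(cm)', '(93ca5)']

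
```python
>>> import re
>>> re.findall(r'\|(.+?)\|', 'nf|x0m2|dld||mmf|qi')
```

['x0m2', '|mmf']

A `+?`/`*?`/`{m,n}?` starts at its minimum and grows only as far as needed for what follows to match.
Matches: at [2:8] match '|x0m2|', group 1 = 'x0m2'; at [11:17] match '||mmf|', group 1 = '|mmf'.
One capturing group, so `findall` returns just the captured substring from each match — 2 in all.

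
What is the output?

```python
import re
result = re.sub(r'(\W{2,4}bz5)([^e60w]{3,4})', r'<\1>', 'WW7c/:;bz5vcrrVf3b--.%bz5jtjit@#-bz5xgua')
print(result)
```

WW7c</:;bz5>Vf3b<--.%bz5>t<@#-bz5>

Pattern: 2 to 4 of a non-word character, then a literal 'b', then the literal 'z5' (captured); then 3 to 4 of any character except [e60w] (captured).
Matches: at [4:14] → '/:;bz5vcrr'; at [18:29] → '--.%bz5jtji'; at [30:40] → '@#-bz5xgua'.
The replacement refers to a captured group, so each match is rewritten using its own captured text.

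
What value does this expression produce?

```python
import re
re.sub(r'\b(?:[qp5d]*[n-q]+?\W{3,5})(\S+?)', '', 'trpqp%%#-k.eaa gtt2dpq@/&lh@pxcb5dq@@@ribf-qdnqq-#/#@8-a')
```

Pattern: a word boundary (`\b`, zero-width); then zero or more of one of [qp5d], then one or more of a character in [n-q] (lazy), then 3 to 5 of a non-word character (non-capturing group); then one or more of a non-whitespace character (lazy) (captured).
Because the quantifier is non-greedy, it stops expanding at the earliest point where the rest of the pattern can succeed.
Matches: at [43:54] → 'qdnqq-#/#@8'.
Every occurrence is swapped for ''.

'trpqp%%#-k.eaa gtt2dpq@/&lh@pxcb5dq@@@ribf--a'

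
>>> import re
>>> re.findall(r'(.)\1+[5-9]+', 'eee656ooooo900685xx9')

['e', 'o', '0', 'x']

`\1` is not a pattern — it's the concrete string captured by group 1, re-applied verbatim.
Scanning left to right: at [0:6] match 'eee656', group 1 = 'e'; at [6:12] match 'ooooo9', group 1 = 'o'; at [12:17] match '00685', group 1 = '0'; at [17:20] match 'xx9', group 1 = 'x'.
`findall` collects group 1 from each match (4 total).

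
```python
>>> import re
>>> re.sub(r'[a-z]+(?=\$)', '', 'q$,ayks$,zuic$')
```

'$,$,$'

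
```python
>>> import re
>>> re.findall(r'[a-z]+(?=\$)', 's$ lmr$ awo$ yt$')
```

Lookahead/lookbehind check context without consuming it, so the matched span excludes the asserted characters.
Scanning left to right: at [0:1] → 's'; at [3:6] → 'lmr'; at [8:11] → 'awo'; at [13:15] → 'yt'.
With no groups in the pattern, `findall` gives back each whole match — 4 here.

['s', 'lmr', 'awo', 'yt']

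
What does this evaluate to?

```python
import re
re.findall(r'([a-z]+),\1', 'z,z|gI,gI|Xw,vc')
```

`\1` is not a pattern — it's the concrete string captured by group 1, re-applied verbatim.
Matches: at [0:3] match 'z,z', group 1 = 'z'.
One capturing group, so `findall` returns just the captured substring from the one match — 1 in all.

['z']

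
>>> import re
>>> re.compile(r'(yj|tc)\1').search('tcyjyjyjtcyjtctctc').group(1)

'yj'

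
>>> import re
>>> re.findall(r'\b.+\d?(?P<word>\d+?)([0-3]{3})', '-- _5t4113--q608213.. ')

[('8', '213')]

The pattern matches a word boundary (`\b`, zero-width); then one or more of any character, then optionally a digit; then one or more of a digit (lazy) (captured as 'word'); then exactly 3 of a character in [0-3] (captured).
Scanning left to right: at [3:19] match '_5t4113--q608213', groups = ('8', '213').
`findall` packs the 2 group values into a tuple for every match.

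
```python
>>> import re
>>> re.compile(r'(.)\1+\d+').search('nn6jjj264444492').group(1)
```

The match spans [0:3] → 'nn6'.
Captured: group 1 = 'n'.

'n'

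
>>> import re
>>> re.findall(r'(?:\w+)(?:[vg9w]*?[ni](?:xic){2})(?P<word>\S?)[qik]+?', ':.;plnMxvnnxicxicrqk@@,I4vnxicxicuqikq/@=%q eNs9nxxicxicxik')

This matches one or more of a word character (non-capturing group); then zero or more of one of [vg9w] (lazy), then one of [ni], then the literal 'xic' repeated 2 times (non-capturing group); then optionally a non-whitespace character (captured as 'word'); then one or more of one of [qik] (lazy).
Scanning left to right: at [3:19] match 'plnMxvnnxicxicrq', group 1 = 'r'; at [23:35] match 'I4vnxicxicuq', group 1 = 'u'.
Because there's exactly one group, `findall` drops the full match and keeps group 1 from each hit.

['r', 'u']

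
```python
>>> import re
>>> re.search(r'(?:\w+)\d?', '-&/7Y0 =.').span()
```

This matches one or more of a word character (non-capturing group); then optionally a digit.
`re.search` scans for the first position where the pattern succeeds.
The match spans [3:6] → '7Y0'.

(3, 6)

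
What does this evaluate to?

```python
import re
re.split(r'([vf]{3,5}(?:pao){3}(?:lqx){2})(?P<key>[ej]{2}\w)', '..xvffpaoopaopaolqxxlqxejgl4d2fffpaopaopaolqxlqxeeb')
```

['..xvffpaoopaopaolqxxlqxejgl4d2', 'fffpaopaopaolqxlqx', 'eeb', '']

Pattern: 3 to 5 of one of [vf], then the literal 'pao' repeated 3 times, then the literal 'lqx' repeated 2 times (captured); then exactly 2 of one of [ej], then a word character (captured as 'key').
Matches to split on: at [30:51] → 'fffpaopaopaolqxlqxeeb'.
`re.split` interleaves the captured-group text with the surrounding fragments.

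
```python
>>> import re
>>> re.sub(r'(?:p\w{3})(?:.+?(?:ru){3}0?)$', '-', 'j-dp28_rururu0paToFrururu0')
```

'j-d-'

This matches a literal 'p', then exactly 3 of a word character (non-capturing group); then one or more of any character (lazy), then the literal 'ru' repeated 3 times, then optionally the literal '0' (non-capturing group); then anchored at the end.
Each match is replaced by '-'.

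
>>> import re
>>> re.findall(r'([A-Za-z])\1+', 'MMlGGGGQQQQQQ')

The backreference `\1` re-matches whatever the first group consumed, character for character.
Matches: at [0:2] match 'MM', group 1 = 'M'; at [3:7] match 'GGGG', group 1 = 'G'; at [7:13] match 'QQQQQQ', group 1 = 'Q'.
`findall` collects group 1 from each match (3 total).

['M', 'G', 'Q']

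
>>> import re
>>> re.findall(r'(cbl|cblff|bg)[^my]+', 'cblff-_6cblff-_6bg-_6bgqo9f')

['cbl']

`|` is ordered: at each position the engine commits to the first alternative that works.
Matches: at [0:27] match 'cblff-_6cblff-_6bg-_6bgqo9f', group 1 = 'cbl'.
`findall` collects group 1 from the one match (1 total).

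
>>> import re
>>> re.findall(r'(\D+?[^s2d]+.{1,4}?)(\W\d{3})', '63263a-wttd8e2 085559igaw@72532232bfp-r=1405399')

[('a-wttd8e2', ' 085'), ('igaw', '@725'), ('bfp-r', '=140')]

`findall` packs the 2 group values into a tuple for every match.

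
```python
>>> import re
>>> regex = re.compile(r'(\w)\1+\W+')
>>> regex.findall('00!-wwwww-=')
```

`\1` has to match the exact text group 1 already captured.
Walking the string: at [0:4] match '00!-', group 1 = '0'; at [4:11] match 'wwwww-=', group 1 = 'w'.
Because there's exactly one group, `findall` drops the full match and keeps group 1 from each hit.

['0', 'w']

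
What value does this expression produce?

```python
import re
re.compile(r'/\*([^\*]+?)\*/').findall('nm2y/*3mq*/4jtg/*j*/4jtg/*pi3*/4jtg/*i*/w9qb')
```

['3mq', 'j', 'pi3', 'i']

With a single group, `findall` returns only what that group captured — 4 items.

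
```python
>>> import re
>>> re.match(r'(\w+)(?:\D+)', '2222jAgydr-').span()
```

(0, 11)

`match` is anchored at position 0; if the pattern doesn't fit there, it returns None.
The match spans [0:11] → '2222jAgydr-'.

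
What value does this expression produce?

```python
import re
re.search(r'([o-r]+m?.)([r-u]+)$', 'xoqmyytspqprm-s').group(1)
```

'pqprm-'

Pattern: one or more of a character in [o-r], then optionally a literal 'm', then any character (captured); then one or more of a character in [r-u] (captured); then anchored at the end.
`re.search` scans for the first position where the pattern succeeds.
The match spans [8:15] → 'pqprm-s'.
Captured: group 1 = 'pqprm-', group 2 = 's'.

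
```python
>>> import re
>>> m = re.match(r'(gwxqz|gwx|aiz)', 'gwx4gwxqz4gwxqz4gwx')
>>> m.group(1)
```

`re.match` only tries the pattern at the start of the string.
The match spans [0:3] → 'gwx'.
Captured: group 1 = 'gwx'.

'gwx'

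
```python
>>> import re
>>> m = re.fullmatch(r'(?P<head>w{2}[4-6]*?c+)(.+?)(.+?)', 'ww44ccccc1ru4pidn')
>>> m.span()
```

The pattern matches exactly 2 of a literal 'w', then zero or more of a character in [4-6] (lazy), then one or more of a literal 'c' (captured as 'head'); then one or more of any character (lazy) (captured); then one or more of any character (lazy) (captured).
`fullmatch` succeeds only if the pattern covers the string from start to end.
The match spans [0:17] → 'ww44ccccc1ru4pidn'.
Captured: group 1 = 'ww44ccccc', group 2 = '1', group 3 = 'ru4pidn'.

(0, 17)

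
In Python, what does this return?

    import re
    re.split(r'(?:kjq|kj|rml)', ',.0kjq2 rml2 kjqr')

[',.0', '2 ', '2 ', 'r']

The regex engine tests alternatives in the order written; an earlier branch that matches wins even if a later one would match more.
Splitting on the pattern gives 4 pieces.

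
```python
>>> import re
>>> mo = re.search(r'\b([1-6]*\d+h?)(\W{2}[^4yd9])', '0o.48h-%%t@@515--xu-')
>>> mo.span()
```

The pattern matches a word boundary (`\b`, zero-width); then zero or more of a character in [1-6], then one or more of a digit, then optionally the literal 'h' (captured); then exactly 2 of a non-word character, then any character except [4yd9] (captured).
`re.search` tries every starting position until one works.
The match spans [3:9] → '48h-%%'.
Captured: group 1 = '48h', group 2 = '-%%'.

(3, 9)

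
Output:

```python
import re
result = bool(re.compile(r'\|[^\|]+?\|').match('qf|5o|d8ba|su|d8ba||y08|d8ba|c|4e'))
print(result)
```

False

With `match`, the pattern is implicitly anchored at the beginning.
Here the string doesn't start with a match, so the call returns None, and `bool(None)` is False.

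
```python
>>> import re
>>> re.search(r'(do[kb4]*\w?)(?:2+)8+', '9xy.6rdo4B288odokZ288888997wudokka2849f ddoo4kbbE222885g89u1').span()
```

This matches the literal 'do', then zero or more of one of [kb4], then optionally a word character (captured); then one or more of a literal '2' (non-capturing group); then one or more of a literal '8'.
`search` walks the string left to right and returns the first match it finds.
The match spans [6:13] → 'do4B288'.
Captured: group 1 = 'do4B'.

(6, 13)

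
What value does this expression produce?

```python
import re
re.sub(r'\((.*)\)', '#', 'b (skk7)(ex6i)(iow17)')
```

'b #'

Matches: at [2:21] → '(skk7)(ex6i)(iow17)'.
`sub` substitutes '#' at each match site.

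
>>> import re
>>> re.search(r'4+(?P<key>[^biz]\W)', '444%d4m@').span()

(0, 4)

This matches one or more of a literal '4'; then any character except [biz], then a non-word character (captured as 'key').
Unlike `match`, `search` isn't anchored — it looks for the pattern anywhere in the string.
The match spans [0:4] → '444%'.
Captured: group 1 = '4%'.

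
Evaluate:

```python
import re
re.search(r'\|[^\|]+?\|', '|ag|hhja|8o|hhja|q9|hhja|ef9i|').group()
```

`re.search` scans for the first position where the pattern succeeds.
The match spans [0:4] → '|ag|'.

'|ag|'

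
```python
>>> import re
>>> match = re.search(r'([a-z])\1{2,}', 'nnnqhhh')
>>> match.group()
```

The backreference `\1` re-matches whatever the first group consumed, character for character.
`re.search` scans for the first position where the pattern succeeds.
The match spans [0:3] → 'nnn'.
Captured: group 1 = 'n'.

'nnn'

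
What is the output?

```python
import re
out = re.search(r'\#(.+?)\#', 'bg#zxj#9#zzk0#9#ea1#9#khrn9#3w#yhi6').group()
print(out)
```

#zxj#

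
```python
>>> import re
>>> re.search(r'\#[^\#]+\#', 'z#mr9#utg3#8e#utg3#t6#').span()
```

(1, 6)

The match spans [1:6] → '#mr9#'.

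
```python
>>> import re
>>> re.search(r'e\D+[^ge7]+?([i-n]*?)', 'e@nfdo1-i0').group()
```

'e@nfdo1'

Pattern: a literal 'e', then one or more of a non-digit; then one or more of any character except [ge7] (lazy); then zero or more of a character in [i-n] (lazy) (captured).
Because the quantifier is non-greedy, it stops expanding at the earliest point where the rest of the pattern can succeed.
`re.search` tries every starting position until one works.
The match spans [0:7] → 'e@nfdo1'.
Captured: group 1 = ''.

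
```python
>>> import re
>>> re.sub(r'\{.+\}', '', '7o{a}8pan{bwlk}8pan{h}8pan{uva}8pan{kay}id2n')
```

Each match is replaced by ''.

'7oid2n'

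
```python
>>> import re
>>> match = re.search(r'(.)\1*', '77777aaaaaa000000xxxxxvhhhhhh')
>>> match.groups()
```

The match spans [0:5] → '77777'.
Captured: group 1 = '7'.

('7',)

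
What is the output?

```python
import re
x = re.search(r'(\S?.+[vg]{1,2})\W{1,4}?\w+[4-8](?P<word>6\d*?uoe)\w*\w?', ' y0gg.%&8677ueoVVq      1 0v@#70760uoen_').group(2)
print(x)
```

60uoe

The pattern matches optionally a non-whitespace character, then one or more of any character, then 1 to 2 of one of [vg] (captured); then 1 to 4 of a non-word character (lazy), then one or more of a word character, then a character in [4-8]; then the literal '6', then zero or more of a digit (lazy), then the literal 'uoe' (captured as 'word'); then zero or more of a word character, then optionally a word character.
`re.search` tries every starting position until one works.
The match spans [0:40] → ' y0gg.%&8677ueoVVq      1 0v@#70760uoen_'.
Captured: group 1 = ' y0gg.%&8677ueoVVq      1 0v', group 2 = '60uoe'.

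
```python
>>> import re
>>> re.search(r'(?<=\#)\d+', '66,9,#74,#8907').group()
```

'74'

Because the assertion is zero-width, the text it checks is not consumed and won't appear in the result.
`re.search` scans for the first position where the pattern succeeds.
The match spans [6:8] → '74'.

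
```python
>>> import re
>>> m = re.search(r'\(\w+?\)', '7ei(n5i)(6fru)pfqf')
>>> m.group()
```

'(n5i)'

`re.search` scans for the first position where the pattern succeeds.
The match spans [3:8] → '(n5i)'.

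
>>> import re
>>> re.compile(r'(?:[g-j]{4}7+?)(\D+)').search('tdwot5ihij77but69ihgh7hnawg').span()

(6, 15)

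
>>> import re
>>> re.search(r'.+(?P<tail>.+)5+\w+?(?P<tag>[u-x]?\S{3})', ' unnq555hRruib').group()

Pattern: one or more of any character; then one or more of any character (captured as 'tail'); then one or more of a literal '5'; then one or more of a word character (lazy); then optionally a character in [u-x], then exactly 3 of a non-whitespace character (captured as 'tag').
`re.search` scans for the first position where the pattern succeeds.
The match spans [0:12] → ' unnq555hRru'.
Captured: group 1 = '5', group 2 = 'Rru'.

' unnq555hRru'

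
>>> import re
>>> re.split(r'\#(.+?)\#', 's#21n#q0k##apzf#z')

A `+?`/`*?`/`{m,n}?` starts at its minimum and grows only as far as needed for what follows to match.
Matches to split on: at [1:6] → '#21n#'; at [9:16] → '##apzf#'.
Because the pattern has a capturing group, `split` also inserts each captured text between the pieces.

['s', '21n', 'q0k', '#apzf', 'z']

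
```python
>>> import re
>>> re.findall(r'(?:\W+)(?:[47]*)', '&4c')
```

['&4']

`findall` yields the raw match text (1 of them) because the pattern has no groups.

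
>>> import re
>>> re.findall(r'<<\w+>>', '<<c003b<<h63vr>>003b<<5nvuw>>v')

['<<h63vr>>', '<<5nvuw>>']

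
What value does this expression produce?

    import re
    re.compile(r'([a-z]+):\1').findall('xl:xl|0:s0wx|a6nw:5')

The backreference `\1` re-matches whatever the first group consumed, character for character.
Walking the string: at [0:5] match 'xl:xl', group 1 = 'xl'.
With a single group, `findall` returns only what that group captured — 1 item.

['xl']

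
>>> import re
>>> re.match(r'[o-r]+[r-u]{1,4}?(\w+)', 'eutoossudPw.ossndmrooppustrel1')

None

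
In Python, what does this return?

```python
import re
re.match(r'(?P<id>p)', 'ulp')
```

None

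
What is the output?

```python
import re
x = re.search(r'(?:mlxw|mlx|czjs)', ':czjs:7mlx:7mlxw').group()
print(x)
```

czjs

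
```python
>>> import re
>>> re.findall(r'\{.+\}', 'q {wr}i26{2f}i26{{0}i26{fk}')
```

Since nothing is captured, `findall` lists the 1 matched substring directly.

['{wr}i26{2f}i26{{0}i26{fk}']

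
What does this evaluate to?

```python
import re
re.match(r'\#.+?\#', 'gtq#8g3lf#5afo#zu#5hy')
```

None

`re.match` won't scan ahead — the pattern has to work from the very first character.
Here the pattern fails at index 0, so the call returns None.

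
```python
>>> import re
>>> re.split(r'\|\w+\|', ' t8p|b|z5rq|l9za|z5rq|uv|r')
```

[' t8p', 'z5rq', 'z5rq', 'r']

Matches to split on: at [4:7] → '|b|'; at [11:17] → '|l9za|'; at [21:25] → '|uv|'.
Each match becomes a cut point; 4 segments remain.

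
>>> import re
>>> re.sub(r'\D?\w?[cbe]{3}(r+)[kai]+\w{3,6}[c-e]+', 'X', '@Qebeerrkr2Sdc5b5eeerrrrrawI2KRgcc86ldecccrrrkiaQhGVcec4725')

'@X5X86lX4725'

This matches optionally a non-digit, then optionally a word character, then exactly 3 of one of [cbe]; then one or more of a literal 'r' (captured); then one or more of one of [kai], then 3 to 6 of a word character, then one or more of a character in [c-e].
Matches: at [1:14] → 'Qebeerrkr2Sdc'; at [15:34] → 'b5eeerrrrrawI2KRgcc'; at [37:55] → 'decccrrrkiaQhGVcec'.
Every occurrence is swapped for 'X'.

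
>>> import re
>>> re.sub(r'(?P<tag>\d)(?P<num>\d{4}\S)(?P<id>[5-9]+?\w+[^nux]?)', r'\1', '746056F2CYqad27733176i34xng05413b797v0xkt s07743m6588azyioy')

Each match is replaced using the text its own group 1 captured.

'746056F2CYqad2s0'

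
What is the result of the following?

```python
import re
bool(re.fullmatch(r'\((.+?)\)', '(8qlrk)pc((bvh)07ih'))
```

`re.fullmatch` requires the pattern to consume the entire string.
Here the string isn't matched end-to-end, so the call returns None, and `bool(None)` is False.

False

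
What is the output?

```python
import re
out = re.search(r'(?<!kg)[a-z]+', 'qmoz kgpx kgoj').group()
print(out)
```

The negative lookaround is zero-width — it rules out positions where the adjacent text would match, without consuming anything.
The match spans [0:4] → 'qmoz'.

qmoz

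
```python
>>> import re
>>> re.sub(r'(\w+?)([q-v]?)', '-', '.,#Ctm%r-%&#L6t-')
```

'.,#--%--%&#---'

A `+?`/`*?`/`{m,n}?` starts at its minimum and grows only as far as needed for what follows to match.
Each match is replaced by '-'.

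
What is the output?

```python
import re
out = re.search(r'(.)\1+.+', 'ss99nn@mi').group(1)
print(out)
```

s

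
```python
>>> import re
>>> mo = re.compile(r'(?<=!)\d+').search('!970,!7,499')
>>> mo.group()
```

'970'

Because the assertion is zero-width, the text it checks is not consumed and won't appear in the result.
The match spans [1:4] → '970'.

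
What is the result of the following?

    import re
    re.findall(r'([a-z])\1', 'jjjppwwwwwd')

['j', 'p', 'w', 'w']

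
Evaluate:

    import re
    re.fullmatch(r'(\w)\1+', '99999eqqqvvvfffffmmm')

`fullmatch` succeeds only if the pattern covers the string from start to end.
Here there's no way to consume every character, so the call returns None.

None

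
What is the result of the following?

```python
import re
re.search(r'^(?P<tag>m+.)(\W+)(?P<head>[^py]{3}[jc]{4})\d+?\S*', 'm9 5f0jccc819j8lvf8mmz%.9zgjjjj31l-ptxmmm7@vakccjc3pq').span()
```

(0, 53)

The pattern matches anchored at the start of the string; then one or more of the literal 'm', then any character (captured as 'tag'); then one or more of a non-word character (captured); then exactly 3 of any character except [py], then exactly 4 of one of [jc] (captured as 'head'); then one or more of a digit (lazy), then zero or more of a non-whitespace character.
Unlike `match`, `search` isn't anchored — it looks for the pattern anywhere in the string.
The match spans [0:53] → 'm9 5f0jccc819j8lvf8mmz%.9zgjjjj31l-ptxmmm7@vakccjc3pq'.
Captured: group 1 = 'm9', group 2 = ' ', group 3 = '5f0jccc'.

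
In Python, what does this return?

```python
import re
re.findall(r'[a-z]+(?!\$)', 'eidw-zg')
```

A negative assertion filters positions out without eating any characters.
With no groups in the pattern, `findall` gives back each whole match — 2 here.

['eidw', 'zg']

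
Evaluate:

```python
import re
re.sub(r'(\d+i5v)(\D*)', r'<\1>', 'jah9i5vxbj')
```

'jah<9i5v>'

The pattern matches one or more of a digit, then the literal 'i5v' (captured); then zero or more of a non-digit (captured).
Matches: at [3:10] → '9i5vxbj'.
Each match is replaced using the text its own group 1 captured.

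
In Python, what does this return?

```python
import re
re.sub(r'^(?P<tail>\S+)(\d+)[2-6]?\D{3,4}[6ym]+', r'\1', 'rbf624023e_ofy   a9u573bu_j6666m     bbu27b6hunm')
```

'rbf62402   a9u573bu_j6666m     bbu27b6hunm'

Each match is replaced using the text its own group 1 captured.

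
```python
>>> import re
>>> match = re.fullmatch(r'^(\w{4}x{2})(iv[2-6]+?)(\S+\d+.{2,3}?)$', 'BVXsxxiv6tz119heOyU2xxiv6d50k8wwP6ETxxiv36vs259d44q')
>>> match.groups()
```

This matches anchored at the start of the string; then exactly 4 of a word character, then exactly 2 of a literal 'x' (captured); then the literal 'iv', then one or more of a character in [2-6] (lazy) (captured); then one or more of a non-whitespace character, then one or more of a digit, then 2 to 3 of any character (lazy) (captured); then anchored at the end.
`re.fullmatch` is like wrapping the pattern in `^…$` (in single-line mode).
The match spans [0:51] → 'BVXsxxiv6tz119heOyU2xxiv6d50k8wwP6ETxxiv36vs259d44q'.
Captured: group 1 = 'BVXsxx', group 2 = 'iv6', group 3 = 'tz119heOyU2xxiv6d50k8wwP6ETxxiv36vs259d44q'.

('BVXsxx', 'iv6', 'tz119heOyU2xxiv6d50k8wwP6ETxxiv36vs259d44q')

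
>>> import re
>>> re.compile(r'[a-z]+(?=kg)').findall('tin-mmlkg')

The positive lookaround only admits positions where the adjacent text matches; those characters stay outside the span.
Walking the string: at [4:7] → 'mml'.
`findall` yields the raw match text (1 of them) because the pattern has no groups.

['mml']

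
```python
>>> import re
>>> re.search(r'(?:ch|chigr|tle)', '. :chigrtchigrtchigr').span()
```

(3, 5)

Alternation isn't longest-match — the leftmost alternative that fits at this position is chosen.
Unlike `match`, `search` isn't anchored — it looks for the pattern anywhere in the string.
The match spans [3:5] → 'ch'.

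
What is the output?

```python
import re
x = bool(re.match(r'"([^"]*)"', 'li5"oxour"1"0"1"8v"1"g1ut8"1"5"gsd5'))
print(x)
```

False

`re.match` won't scan ahead — the pattern has to work from the very first character.
Here the string doesn't start with a match, so the call returns None, and `bool(None)` is False.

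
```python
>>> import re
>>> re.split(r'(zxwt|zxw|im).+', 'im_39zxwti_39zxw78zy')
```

['', 'im', '']

Matches to split on: at [0:20] → 'im_39zxwti_39zxw78zy'.
With a capturing group present, the delimiter's captured portion is kept in the result list.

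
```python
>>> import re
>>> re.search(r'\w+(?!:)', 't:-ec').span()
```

(3, 5)

A negative assertion filters positions out without eating any characters.
`search` walks the string left to right and returns the first match it finds.
The match spans [3:5] → 'ec'.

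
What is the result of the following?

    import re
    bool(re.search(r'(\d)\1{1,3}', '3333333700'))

A backreference is literal: `\1` must see the identical characters the first group matched.
Unlike `match`, `search` isn't anchored — it looks for the pattern anywhere in the string.
The match spans [0:4] → '3333'.
Captured: group 1 = '3'.

True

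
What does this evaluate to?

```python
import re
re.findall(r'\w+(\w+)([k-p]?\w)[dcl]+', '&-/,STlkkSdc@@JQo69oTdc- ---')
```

Pattern: one or more of a word character; then one or more of a word character (captured); then optionally a character in [k-p], then a word character (captured); then one or more of one of [dcl].
Multiple groups make `findall` return tuples — one 2-tuple for each match.

[('S', 'd'), ('T', 'd')]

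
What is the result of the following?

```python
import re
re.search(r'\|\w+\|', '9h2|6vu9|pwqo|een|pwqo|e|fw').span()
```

Unlike `match`, `search` isn't anchored — it looks for the pattern anywhere in the string.
The match spans [3:9] → '|6vu9|'.

(3, 9)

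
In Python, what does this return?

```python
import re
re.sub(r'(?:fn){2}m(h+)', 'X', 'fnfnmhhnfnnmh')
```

'Xnfnnmh'

The pattern matches the literal 'fn' repeated 2 times, then a literal 'm'; then one or more of a literal 'h' (captured).
Matches: at [0:7] → 'fnfnmhh'.
`sub` substitutes 'X' at each match site.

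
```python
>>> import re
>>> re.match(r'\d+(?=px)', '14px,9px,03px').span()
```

(0, 2)

The positive lookaround only admits positions where the adjacent text matches; those characters stay outside the span.
`re.match` won't scan ahead — the pattern has to work from the very first character.
The match spans [0:2] → '14'.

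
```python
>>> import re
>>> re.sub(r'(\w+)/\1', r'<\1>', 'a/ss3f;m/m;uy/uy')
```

`\1` has to match the exact text group 1 already captured.
Matches: at [7:10] → 'm/m'; at [11:16] → 'uy/uy'.
Each match is replaced using the text its own group 1 captured.

'a/ss3f;<m>;<uy>'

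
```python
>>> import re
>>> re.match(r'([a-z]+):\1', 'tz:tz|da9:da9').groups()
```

The match spans [0:5] → 'tz:tz'.
Captured: group 1 = 'tz'.

('tz',)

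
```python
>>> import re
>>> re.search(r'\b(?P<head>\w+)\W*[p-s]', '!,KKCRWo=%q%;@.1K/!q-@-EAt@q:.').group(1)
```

'KKCRWo'

The match spans [2:11] → 'KKCRWo=%q'.
Captured: group 1 = 'KKCRWo'.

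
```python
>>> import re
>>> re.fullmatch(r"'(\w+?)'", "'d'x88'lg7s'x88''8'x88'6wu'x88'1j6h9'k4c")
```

`re.fullmatch` is like wrapping the pattern in `^…$` (in single-line mode).
Here the string isn't matched end-to-end, so the call returns None.

None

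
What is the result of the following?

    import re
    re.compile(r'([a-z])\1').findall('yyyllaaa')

['y', 'l', 'a']

After group 1 captures some text, `\1` only succeeds where that same text appears again.
Scanning left to right: at [0:2] match 'yy', group 1 = 'y'; at [3:5] match 'll', group 1 = 'l'; at [5:7] match 'aa', group 1 = 'a'.
One capturing group, so `findall` returns just the captured substring from each match — 3 in all.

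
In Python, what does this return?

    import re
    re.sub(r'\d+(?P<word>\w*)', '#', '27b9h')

This matches one or more of a digit; then zero or more of a word character (captured as 'word').
Matches: at [0:5] → '27b9h'.
Every occurrence is swapped for '#'.

'#'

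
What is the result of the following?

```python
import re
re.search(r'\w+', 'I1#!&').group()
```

'I1'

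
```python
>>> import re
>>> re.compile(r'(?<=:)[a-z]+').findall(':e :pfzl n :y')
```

['e', 'pfzl', 'y']

Lookahead/lookbehind check context without consuming it, so the matched span excludes the asserted characters.
Scanning left to right: at [1:2] → 'e'; at [4:8] → 'pfzl'; at [12:13] → 'y'.
`findall` yields the raw match text (3 of them) because the pattern has no groups.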